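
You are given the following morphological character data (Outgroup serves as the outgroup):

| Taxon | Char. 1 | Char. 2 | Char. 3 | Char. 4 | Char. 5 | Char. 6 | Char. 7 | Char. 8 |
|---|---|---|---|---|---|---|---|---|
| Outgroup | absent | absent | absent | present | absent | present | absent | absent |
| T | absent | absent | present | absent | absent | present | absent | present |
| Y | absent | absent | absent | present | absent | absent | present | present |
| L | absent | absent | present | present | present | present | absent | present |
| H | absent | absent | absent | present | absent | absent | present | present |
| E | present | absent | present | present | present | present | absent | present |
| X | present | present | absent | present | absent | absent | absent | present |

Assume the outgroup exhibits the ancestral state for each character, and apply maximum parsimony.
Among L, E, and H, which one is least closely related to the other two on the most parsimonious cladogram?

Character polarity is set by the outgroup: the derived state is whichever differs from the outgroup's state, so for Char. 4, Char. 6 the derived state is 'absent', and for the remaining characters it is 'present'.
Char. 1 groups E and X, which is incompatible with the clades supported by the remaining characters; treating it as convergent (homoplasy) costs fewer steps than any alternative tree.
Char. 2 (derived state 'present') is unique to X (autapomorphy; uninformative for grouping).
Char. 3: derived state 'present' in E, L, and T only — synapomorphy for {E, L, T}.
Char. 4 (derived state 'absent') is unique to T (autapomorphy; uninformative for grouping).
Only E and L show the derived state 'present' for Char. 5, supporting them as a clade.
Only H, X, and Y show the derived state 'absent' for Char. 6, supporting them as a clade.
Char. 7: derived state 'present' in H and Y only — synapomorphy for {H, Y}.
All ingroup taxa share the derived state 'present' for Char. 8; it defines the ingroup but does not resolve relationships within it.
Most parsimonious ingroup topology: ((T,(L,E)),((Y,H),X)).
L and E share a more recent common ancestor with each other than either does with H, so H is the least closely related of the three.

H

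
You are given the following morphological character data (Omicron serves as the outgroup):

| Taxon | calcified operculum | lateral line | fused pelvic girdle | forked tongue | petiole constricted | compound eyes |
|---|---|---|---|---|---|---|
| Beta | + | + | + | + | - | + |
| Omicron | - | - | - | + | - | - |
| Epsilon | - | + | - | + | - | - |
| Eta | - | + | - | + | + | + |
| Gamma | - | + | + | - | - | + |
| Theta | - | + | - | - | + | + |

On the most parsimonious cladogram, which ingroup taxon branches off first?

Character polarity is set by the outgroup: the derived state is whichever differs from the outgroup's state, so for forked tongue the derived state is '-', and for the remaining characters it is '+'.
calcified operculum (derived state '+') is unique to Beta (autapomorphy; uninformative for grouping).
lateral line (derived state '+') is shared by all ingroup taxa — unites the whole ingroup.
fused pelvic girdle: derived state '+' in Beta and Gamma only — synapomorphy for {Beta, Gamma}.
forked tongue (state '-') occurs in Gamma and Theta but conflicts with the nesting implied by the other characters — most parsimoniously interpreted as homoplasy.
petiole constricted (derived state '+') is shared by Eta and Theta — a synapomorphy uniting that clade.
compound eyes: derived state '+' in Beta, Eta, Gamma, and Theta only — synapomorphy for {Beta, Eta, Gamma, Theta}.
Most parsimonious ingroup topology: (((Theta,Eta),(Gamma,Beta)),Epsilon).
Epsilon is sister to the clade containing all other ingroup taxa, so it is the earliest-diverging (most basal) ingroup lineage.

Epsilon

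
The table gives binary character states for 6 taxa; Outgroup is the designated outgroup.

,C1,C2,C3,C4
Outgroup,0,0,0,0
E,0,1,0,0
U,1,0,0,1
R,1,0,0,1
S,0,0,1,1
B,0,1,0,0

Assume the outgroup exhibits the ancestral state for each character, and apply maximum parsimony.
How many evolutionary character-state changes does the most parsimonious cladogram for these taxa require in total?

4

The outgroup has state '0' for every character, so '1' is the derived state throughout.
C1 (derived state '1') is shared by R and U — a synapomorphy uniting that clade.
C2 (derived state '1') is shared by B and E — a synapomorphy uniting that clade.
C3: derived state '1' in S only — an autapomorphy, so it tells us nothing about relationships among taxa.
C4 (derived state '1') is shared by R, S, and U — a synapomorphy uniting that clade.
Most parsimonious ingroup topology: ((E,B),((U,R),S)).
Changes per character on this tree: C1: 1; C2: 1; C3: 1; C4: 1.
Total = 4.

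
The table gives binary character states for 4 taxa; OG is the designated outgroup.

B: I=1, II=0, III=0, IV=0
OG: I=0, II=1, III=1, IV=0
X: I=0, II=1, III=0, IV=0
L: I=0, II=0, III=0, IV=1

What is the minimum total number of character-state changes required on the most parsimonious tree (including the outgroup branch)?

Character polarity is set by the outgroup: the derived state is whichever differs from the outgroup's state, so for II, III the derived state is '0', and for the remaining characters it is '1'.
I: derived state '1' in B only — an autapomorphy, so it tells us nothing about relationships among taxa.
II: derived state '0' in B and L only — synapomorphy for {B, L}.
All ingroup taxa share the derived state '0' for III; it defines the ingroup but does not resolve relationships within it.
IV: derived state '1' in L only — an autapomorphy, so it tells us nothing about relationships among taxa.
Most parsimonious ingroup topology: (X,(L,B)).
Changes per character on this tree: I: 1; II: 1; III: 1; IV: 1.
Total = 4.

4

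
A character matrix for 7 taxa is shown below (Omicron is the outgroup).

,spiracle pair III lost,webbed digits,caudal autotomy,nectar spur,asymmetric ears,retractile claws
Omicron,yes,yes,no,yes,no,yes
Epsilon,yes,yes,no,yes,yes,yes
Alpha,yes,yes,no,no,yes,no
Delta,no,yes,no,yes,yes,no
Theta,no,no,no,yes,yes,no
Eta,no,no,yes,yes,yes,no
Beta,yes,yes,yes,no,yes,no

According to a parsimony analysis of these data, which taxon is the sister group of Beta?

Alpha

Character polarity is set by the outgroup: the derived state is whichever differs from the outgroup's state, so for spiracle pair III lost, webbed digits, nectar spur, retractile claws the derived state is 'no', and for the remaining characters it is 'yes'.
Only Delta, Eta, and Theta show the derived state 'no' for spiracle pair III lost, supporting them as a clade.
webbed digits (derived state 'no') is shared by Eta and Theta — a synapomorphy uniting that clade.
caudal autotomy groups Beta and Eta, which is incompatible with the clades supported by the remaining characters; treating it as convergent (homoplasy) costs fewer steps than any alternative tree.
nectar spur: derived state 'no' in Alpha and Beta only — synapomorphy for {Alpha, Beta}.
asymmetric ears (derived state 'yes') is shared by all ingroup taxa — unites the whole ingroup.
retractile claws (derived state 'no') is shared by Alpha, Beta, Delta, Eta, and Theta — a synapomorphy uniting that clade.
Most parsimonious ingroup topology: (Epsilon,((Alpha,Beta),(Delta,(Theta,Eta)))).
Beta and Alpha form a cherry on this tree, so they are sister taxa.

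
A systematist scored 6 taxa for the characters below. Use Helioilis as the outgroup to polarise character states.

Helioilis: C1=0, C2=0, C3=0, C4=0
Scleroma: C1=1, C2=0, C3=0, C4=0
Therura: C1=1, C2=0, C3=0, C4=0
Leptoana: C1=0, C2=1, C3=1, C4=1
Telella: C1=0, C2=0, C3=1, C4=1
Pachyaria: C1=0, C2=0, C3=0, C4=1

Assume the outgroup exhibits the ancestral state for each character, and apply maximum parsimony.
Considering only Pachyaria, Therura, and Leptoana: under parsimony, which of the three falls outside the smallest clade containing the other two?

The outgroup has state '0' for every character, so '1' is the derived state throughout.
C1 (derived state '1') is shared by Scleroma and Therura — a synapomorphy uniting that clade.
C2 (derived state '1') is unique to Leptoana (autapomorphy; uninformative for grouping).
C3: derived state '1' in Leptoana and Telella only — synapomorphy for {Leptoana, Telella}.
Only Leptoana, Pachyaria, and Telella show the derived state '1' for C4, supporting them as a clade.
Most parsimonious ingroup topology: ((Scleroma,Therura),((Leptoana,Telella),Pachyaria)).
Pachyaria and Leptoana share a more recent common ancestor with each other than either does with Therura, so Therura is the least closely related of the three.

Therura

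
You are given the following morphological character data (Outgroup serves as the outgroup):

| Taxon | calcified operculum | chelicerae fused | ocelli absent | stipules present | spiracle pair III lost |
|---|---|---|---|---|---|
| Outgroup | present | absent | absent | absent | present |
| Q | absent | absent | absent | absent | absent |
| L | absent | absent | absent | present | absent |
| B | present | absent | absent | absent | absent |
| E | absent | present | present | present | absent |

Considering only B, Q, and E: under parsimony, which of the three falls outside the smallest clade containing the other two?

Character polarity is set by the outgroup: the derived state is whichever differs from the outgroup's state, so for calcified operculum, spiracle pair III lost the derived state is 'absent', and for the remaining characters it is 'present'.
calcified operculum (derived state 'absent') is shared by E, L, and Q — a synapomorphy uniting that clade.
chelicerae fused (derived state 'present') is unique to E (autapomorphy; uninformative for grouping).
ocelli absent (derived state 'present') is unique to E (autapomorphy; uninformative for grouping).
stipules present: derived state 'present' in E and L only — synapomorphy for {E, L}.
All ingroup taxa share the derived state 'absent' for spiracle pair III lost; it defines the ingroup but does not resolve relationships within it.
Most parsimonious ingroup topology: ((Q,(L,E)),B).
E and Q share a more recent common ancestor with each other than either does with B, so B is the least closely related of the three.

B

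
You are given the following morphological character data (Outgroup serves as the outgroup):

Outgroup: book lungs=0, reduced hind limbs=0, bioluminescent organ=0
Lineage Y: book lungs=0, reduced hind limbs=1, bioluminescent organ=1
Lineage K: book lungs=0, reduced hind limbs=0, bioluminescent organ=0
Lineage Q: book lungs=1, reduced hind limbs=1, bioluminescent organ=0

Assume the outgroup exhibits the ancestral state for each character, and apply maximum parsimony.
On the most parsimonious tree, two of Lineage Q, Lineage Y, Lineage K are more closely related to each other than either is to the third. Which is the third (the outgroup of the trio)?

Lineage K

The outgroup has state '0' for every character, so '1' is the derived state throughout.
book lungs: derived state '1' in Lineage Q only — an autapomorphy, so it tells us nothing about relationships among taxa.
reduced hind limbs: derived state '1' in Lineage Q and Lineage Y only — synapomorphy for {Lineage Q, Lineage Y}.
bioluminescent organ (derived state '1') is unique to Lineage Y (autapomorphy; uninformative for grouping).
Most parsimonious ingroup topology: ((Lineage Y,Lineage Q),Lineage K).
Lineage Y and Lineage Q share a more recent common ancestor with each other than either does with Lineage K, so Lineage K is the least closely related of the three.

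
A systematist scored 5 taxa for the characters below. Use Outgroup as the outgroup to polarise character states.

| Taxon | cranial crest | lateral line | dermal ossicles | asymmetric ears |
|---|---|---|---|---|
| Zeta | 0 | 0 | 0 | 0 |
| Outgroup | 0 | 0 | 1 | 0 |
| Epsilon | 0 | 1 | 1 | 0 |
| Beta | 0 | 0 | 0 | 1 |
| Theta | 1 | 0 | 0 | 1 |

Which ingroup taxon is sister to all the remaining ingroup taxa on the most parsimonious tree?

Character polarity is set by the outgroup: the derived state is whichever differs from the outgroup's state, so for dermal ossicles the derived state is '0', and for the remaining characters it is '1'.
cranial crest (derived state '1') is unique to Theta (autapomorphy; uninformative for grouping).
lateral line (derived state '1') is unique to Epsilon (autapomorphy; uninformative for grouping).
dermal ossicles (derived state '0') is shared by Beta, Theta, and Zeta — a synapomorphy uniting that clade.
asymmetric ears (derived state '1') is shared by Beta and Theta — a synapomorphy uniting that clade.
Most parsimonious ingroup topology: (((Theta,Beta),Zeta),Epsilon).
Epsilon is sister to the clade containing all other ingroup taxa, so it is the earliest-diverging (most basal) ingroup lineage.

Epsilon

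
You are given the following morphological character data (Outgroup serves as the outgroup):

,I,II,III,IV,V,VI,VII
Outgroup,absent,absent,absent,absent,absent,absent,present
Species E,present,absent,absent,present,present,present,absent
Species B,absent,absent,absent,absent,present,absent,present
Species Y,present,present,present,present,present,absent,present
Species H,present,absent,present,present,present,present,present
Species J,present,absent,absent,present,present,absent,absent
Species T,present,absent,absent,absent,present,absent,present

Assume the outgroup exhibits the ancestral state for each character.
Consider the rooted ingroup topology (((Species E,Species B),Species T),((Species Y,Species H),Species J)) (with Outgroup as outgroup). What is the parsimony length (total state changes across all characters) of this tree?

Map each character onto (((Species E,Species B),Species T),((Species Y,Species H),Species J)) (rooted by Outgroup) and count the minimum state changes it requires (Fitch parsimony):
I: 2; II: 1; III: 1; IV: 2; V: 1; VI: 2; VII: 2.
Total tree length = 11.

11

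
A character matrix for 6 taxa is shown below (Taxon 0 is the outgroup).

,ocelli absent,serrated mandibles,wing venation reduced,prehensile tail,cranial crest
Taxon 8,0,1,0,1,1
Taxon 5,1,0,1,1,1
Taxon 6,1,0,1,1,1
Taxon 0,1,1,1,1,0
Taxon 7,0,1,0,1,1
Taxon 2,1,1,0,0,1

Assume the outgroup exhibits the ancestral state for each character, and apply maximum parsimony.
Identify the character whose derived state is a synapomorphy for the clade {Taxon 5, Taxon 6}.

Character polarity is set by the outgroup: the derived state is whichever differs from the outgroup's state, so for ocelli absent, serrated mandibles, wing venation reduced, prehensile tail the derived state is '0', and for the remaining characters it is '1'.
ocelli absent: derived state '0' in Taxon 7 and Taxon 8 only — synapomorphy for {Taxon 7, Taxon 8}.
Only Taxon 5 and Taxon 6 show the derived state '0' for serrated mandibles, supporting them as a clade.
wing venation reduced (derived state '0') is shared by Taxon 2, Taxon 7, and Taxon 8 — a synapomorphy uniting that clade.
prehensile tail: derived state '0' in Taxon 2 only — an autapomorphy, so it tells us nothing about relationships among taxa.
All ingroup taxa share the derived state '1' for cranial crest; it defines the ingroup but does not resolve relationships within it.
Most parsimonious ingroup topology: (((Taxon 7,Taxon 8),Taxon 2),(Taxon 5,Taxon 6)).
The clade {Taxon 5, Taxon 6} is supported by serrated mandibles: its derived state '0' occurs in exactly those taxa and in no other taxon (including the outgroup).

serrated mandibles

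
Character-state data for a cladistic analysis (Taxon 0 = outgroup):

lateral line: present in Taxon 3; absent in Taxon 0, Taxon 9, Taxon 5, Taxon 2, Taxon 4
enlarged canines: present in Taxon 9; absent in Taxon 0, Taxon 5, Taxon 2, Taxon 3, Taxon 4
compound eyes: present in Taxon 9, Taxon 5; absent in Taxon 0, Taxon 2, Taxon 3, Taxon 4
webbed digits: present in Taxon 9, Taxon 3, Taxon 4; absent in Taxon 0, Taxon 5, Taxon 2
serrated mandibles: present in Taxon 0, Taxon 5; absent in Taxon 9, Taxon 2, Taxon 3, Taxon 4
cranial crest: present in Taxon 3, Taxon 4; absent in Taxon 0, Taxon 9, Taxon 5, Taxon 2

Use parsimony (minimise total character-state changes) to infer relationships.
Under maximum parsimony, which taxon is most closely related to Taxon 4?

Taxon 3

Character polarity is set by the outgroup: the derived state is whichever differs from the outgroup's state, so for serrated mandibles the derived state is 'absent', and for the remaining characters it is 'present'.
lateral line: derived state 'present' in Taxon 3 only — an autapomorphy, so it tells us nothing about relationships among taxa.
enlarged canines (derived state 'present') is unique to Taxon 9 (autapomorphy; uninformative for grouping).
compound eyes (state 'present') occurs in Taxon 5 and Taxon 9 but conflicts with the nesting implied by the other characters — most parsimoniously interpreted as homoplasy.
webbed digits: derived state 'present' in Taxon 3, Taxon 4, and Taxon 9 only — synapomorphy for {Taxon 3, Taxon 4, Taxon 9}.
Only Taxon 2, Taxon 3, Taxon 4, and Taxon 9 show the derived state 'absent' for serrated mandibles, supporting them as a clade.
cranial crest: derived state 'present' in Taxon 3 and Taxon 4 only — synapomorphy for {Taxon 3, Taxon 4}.
Most parsimonious ingroup topology: (((Taxon 9,(Taxon 3,Taxon 4)),Taxon 2),Taxon 5).
Taxon 4 and Taxon 3 form a cherry on this tree, so they are sister taxa.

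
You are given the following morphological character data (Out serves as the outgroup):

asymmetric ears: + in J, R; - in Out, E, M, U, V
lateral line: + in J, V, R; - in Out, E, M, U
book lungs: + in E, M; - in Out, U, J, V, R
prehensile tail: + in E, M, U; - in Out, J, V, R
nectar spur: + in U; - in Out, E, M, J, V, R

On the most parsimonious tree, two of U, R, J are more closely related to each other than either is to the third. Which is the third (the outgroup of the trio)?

U

The outgroup has state '-' for every character, so '+' is the derived state throughout.
asymmetric ears (derived state '+') is shared by J and R — a synapomorphy uniting that clade.
Only J, R, and V show the derived state '+' for lateral line, supporting them as a clade.
Only E and M show the derived state '+' for book lungs, supporting them as a clade.
Only E, M, and U show the derived state '+' for prehensile tail, supporting them as a clade.
nectar spur: derived state '+' in U only — an autapomorphy, so it tells us nothing about relationships among taxa.
Most parsimonious ingroup topology: (((E,M),U),((J,R),V)).
R and J share a more recent common ancestor with each other than either does with U, so U is the least closely related of the three.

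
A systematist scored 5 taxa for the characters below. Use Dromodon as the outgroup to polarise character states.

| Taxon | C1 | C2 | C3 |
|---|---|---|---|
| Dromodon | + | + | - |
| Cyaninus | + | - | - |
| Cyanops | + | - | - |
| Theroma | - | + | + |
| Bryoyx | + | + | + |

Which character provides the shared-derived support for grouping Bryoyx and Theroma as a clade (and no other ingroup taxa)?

Character polarity is set by the outgroup: the derived state is whichever differs from the outgroup's state, so for C1, C2 the derived state is '-', and for the remaining characters it is '+'.
C1: derived state '-' in Theroma only — an autapomorphy, so it tells us nothing about relationships among taxa.
C2 (derived state '-') is shared by Cyaninus and Cyanops — a synapomorphy uniting that clade.
C3: derived state '+' in Bryoyx and Theroma only — synapomorphy for {Bryoyx, Theroma}.
Most parsimonious ingroup topology: ((Cyaninus,Cyanops),(Theroma,Bryoyx)).
The clade {Bryoyx, Theroma} is supported by C3: its derived state '+' occurs in exactly those taxa and in no other taxon (including the outgroup).

C3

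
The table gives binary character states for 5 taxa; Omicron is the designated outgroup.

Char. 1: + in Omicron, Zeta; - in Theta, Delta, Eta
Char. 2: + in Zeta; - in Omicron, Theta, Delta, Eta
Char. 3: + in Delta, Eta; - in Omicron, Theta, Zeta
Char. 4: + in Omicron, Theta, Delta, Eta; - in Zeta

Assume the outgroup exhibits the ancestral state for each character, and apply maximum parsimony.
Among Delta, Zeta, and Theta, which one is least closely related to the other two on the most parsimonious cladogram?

Zeta

Character polarity is set by the outgroup: the derived state is whichever differs from the outgroup's state, so for Char. 1, Char. 4 the derived state is '-', and for the remaining characters it is '+'.
Only Delta, Eta, and Theta show the derived state '-' for Char. 1, supporting them as a clade.
Char. 2: derived state '+' in Zeta only — an autapomorphy, so it tells us nothing about relationships among taxa.
Char. 3: derived state '+' in Delta and Eta only — synapomorphy for {Delta, Eta}.
Char. 4: derived state '-' in Zeta only — an autapomorphy, so it tells us nothing about relationships among taxa.
Most parsimonious ingroup topology: ((Theta,(Delta,Eta)),Zeta).
Theta and Delta share a more recent common ancestor with each other than either does with Zeta, so Zeta is the least closely related of the three.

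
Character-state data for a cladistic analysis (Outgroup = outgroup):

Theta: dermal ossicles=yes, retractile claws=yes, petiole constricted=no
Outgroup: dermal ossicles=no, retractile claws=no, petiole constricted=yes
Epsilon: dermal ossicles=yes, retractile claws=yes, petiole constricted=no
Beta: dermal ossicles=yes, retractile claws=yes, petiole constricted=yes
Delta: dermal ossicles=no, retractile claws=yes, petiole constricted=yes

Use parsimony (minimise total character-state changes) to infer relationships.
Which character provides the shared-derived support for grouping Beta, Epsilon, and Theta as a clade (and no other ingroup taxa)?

dermal ossicles

Character polarity is set by the outgroup: the derived state is whichever differs from the outgroup's state, so for petiole constricted the derived state is 'no', and for the remaining characters it is 'yes'.
Only Beta, Epsilon, and Theta show the derived state 'yes' for dermal ossicles, supporting them as a clade.
All ingroup taxa share the derived state 'yes' for retractile claws; it defines the ingroup but does not resolve relationships within it.
Only Epsilon and Theta show the derived state 'no' for petiole constricted, supporting them as a clade.
Most parsimonious ingroup topology: ((Beta,(Epsilon,Theta)),Delta).
The clade {Beta, Epsilon, Theta} is supported by dermal ossicles: its derived state 'yes' occurs in exactly those taxa and in no other taxon (including the outgroup).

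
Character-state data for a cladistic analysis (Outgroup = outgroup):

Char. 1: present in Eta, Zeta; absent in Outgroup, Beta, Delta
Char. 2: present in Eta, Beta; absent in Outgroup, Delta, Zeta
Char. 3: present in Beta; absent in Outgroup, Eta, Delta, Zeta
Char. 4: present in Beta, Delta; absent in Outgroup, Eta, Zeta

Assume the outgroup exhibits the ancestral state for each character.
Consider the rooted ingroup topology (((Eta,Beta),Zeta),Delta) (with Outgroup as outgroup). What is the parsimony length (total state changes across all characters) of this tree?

Map each character onto (((Eta,Beta),Zeta),Delta) (rooted by Outgroup) and count the minimum state changes it requires (Fitch parsimony):
Char. 1: 2; Char. 2: 1; Char. 3: 1; Char. 4: 2.
Total tree length = 6.

6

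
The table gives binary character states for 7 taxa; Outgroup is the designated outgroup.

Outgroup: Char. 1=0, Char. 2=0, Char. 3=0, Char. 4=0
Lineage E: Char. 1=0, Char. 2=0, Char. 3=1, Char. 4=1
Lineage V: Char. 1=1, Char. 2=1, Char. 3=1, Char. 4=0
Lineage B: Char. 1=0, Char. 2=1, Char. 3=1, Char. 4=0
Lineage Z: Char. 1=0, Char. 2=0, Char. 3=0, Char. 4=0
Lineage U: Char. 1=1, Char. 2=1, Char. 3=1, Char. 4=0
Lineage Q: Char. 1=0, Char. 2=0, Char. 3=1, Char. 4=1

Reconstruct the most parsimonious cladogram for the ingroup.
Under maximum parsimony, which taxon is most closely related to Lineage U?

The outgroup has state '0' for every character, so '1' is the derived state throughout.
Only Lineage U and Lineage V show the derived state '1' for Char. 1, supporting them as a clade.
Char. 2: derived state '1' in Lineage B, Lineage U, and Lineage V only — synapomorphy for {Lineage B, Lineage U, Lineage V}.
Char. 3: derived state '1' in Lineage B, Lineage E, Lineage Q, Lineage U, and Lineage V only — synapomorphy for {Lineage B, Lineage E, Lineage Q, Lineage U, Lineage V}.
Char. 4 (derived state '1') is shared by Lineage E and Lineage Q — a synapomorphy uniting that clade.
Most parsimonious ingroup topology: (((Lineage E,Lineage Q),((Lineage V,Lineage U),Lineage B)),Lineage Z).
Lineage U and Lineage V form a cherry on this tree, so they are sister taxa.

Lineage V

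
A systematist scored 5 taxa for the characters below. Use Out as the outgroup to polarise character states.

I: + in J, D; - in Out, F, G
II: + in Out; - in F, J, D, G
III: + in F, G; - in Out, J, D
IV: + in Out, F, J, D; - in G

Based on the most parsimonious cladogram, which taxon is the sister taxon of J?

D

Character polarity is set by the outgroup: the derived state is whichever differs from the outgroup's state, so for II, IV the derived state is '-', and for the remaining characters it is '+'.
I: derived state '+' in D and J only — synapomorphy for {D, J}.
All ingroup taxa share the derived state '-' for II; it defines the ingroup but does not resolve relationships within it.
III: derived state '+' in F and G only — synapomorphy for {F, G}.
IV (derived state '-') is unique to G (autapomorphy; uninformative for grouping).
Most parsimonious ingroup topology: ((F,G),(J,D)).
J and D form a cherry on this tree, so they are sister taxa.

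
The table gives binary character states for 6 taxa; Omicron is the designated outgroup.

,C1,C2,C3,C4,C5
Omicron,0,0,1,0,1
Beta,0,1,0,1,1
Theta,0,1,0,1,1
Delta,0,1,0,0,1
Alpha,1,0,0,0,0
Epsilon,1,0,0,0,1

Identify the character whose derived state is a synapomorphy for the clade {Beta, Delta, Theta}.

C2

Character polarity is set by the outgroup: the derived state is whichever differs from the outgroup's state, so for C3, C5 the derived state is '0', and for the remaining characters it is '1'.
C1: derived state '1' in Alpha and Epsilon only — synapomorphy for {Alpha, Epsilon}.
C2: derived state '1' in Beta, Delta, and Theta only — synapomorphy for {Beta, Delta, Theta}.
All ingroup taxa share the derived state '0' for C3; it defines the ingroup but does not resolve relationships within it.
C4 (derived state '1') is shared by Beta and Theta — a synapomorphy uniting that clade.
C5 (derived state '0') is unique to Alpha (autapomorphy; uninformative for grouping).
Most parsimonious ingroup topology: (((Beta,Theta),Delta),(Alpha,Epsilon)).
The clade {Beta, Delta, Theta} is supported by C2: its derived state '1' occurs in exactly those taxa and in no other taxon (including the outgroup).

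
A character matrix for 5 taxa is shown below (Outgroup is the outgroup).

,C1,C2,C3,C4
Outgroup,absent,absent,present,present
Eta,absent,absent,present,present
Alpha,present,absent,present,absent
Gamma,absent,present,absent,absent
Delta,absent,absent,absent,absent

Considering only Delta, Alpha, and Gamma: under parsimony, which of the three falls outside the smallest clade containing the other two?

Character polarity is set by the outgroup: the derived state is whichever differs from the outgroup's state, so for C3, C4 the derived state is 'absent', and for the remaining characters it is 'present'.
C1: derived state 'present' in Alpha only — an autapomorphy, so it tells us nothing about relationships among taxa.
C2: derived state 'present' in Gamma only — an autapomorphy, so it tells us nothing about relationships among taxa.
Only Delta and Gamma show the derived state 'absent' for C3, supporting them as a clade.
Only Alpha, Delta, and Gamma show the derived state 'absent' for C4, supporting them as a clade.
Most parsimonious ingroup topology: (Eta,(Alpha,(Gamma,Delta))).
Gamma and Delta share a more recent common ancestor with each other than either does with Alpha, so Alpha is the least closely related of the three.

Alpha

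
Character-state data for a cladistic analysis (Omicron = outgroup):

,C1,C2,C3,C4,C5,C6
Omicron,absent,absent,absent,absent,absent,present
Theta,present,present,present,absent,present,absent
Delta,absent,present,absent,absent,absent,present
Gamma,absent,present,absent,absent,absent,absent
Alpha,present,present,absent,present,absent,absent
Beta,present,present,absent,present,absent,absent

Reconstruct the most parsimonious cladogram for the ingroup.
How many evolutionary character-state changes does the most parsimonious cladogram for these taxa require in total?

Character polarity is set by the outgroup: the derived state is whichever differs from the outgroup's state, so for C6 the derived state is 'absent', and for the remaining characters it is 'present'.
Only Alpha, Beta, and Theta show the derived state 'present' for C1, supporting them as a clade.
C2 (derived state 'present') is shared by all ingroup taxa — unites the whole ingroup.
C3: derived state 'present' in Theta only — an autapomorphy, so it tells us nothing about relationships among taxa.
C4 (derived state 'present') is shared by Alpha and Beta — a synapomorphy uniting that clade.
C5: derived state 'present' in Theta only — an autapomorphy, so it tells us nothing about relationships among taxa.
C6 (derived state 'absent') is shared by Alpha, Beta, Gamma, and Theta — a synapomorphy uniting that clade.
Most parsimonious ingroup topology: (((Theta,(Alpha,Beta)),Gamma),Delta).
Changes per character on this tree: C1: 1; C2: 1; C3: 1; C4: 1; C5: 1; C6: 1.
Total = 6.

6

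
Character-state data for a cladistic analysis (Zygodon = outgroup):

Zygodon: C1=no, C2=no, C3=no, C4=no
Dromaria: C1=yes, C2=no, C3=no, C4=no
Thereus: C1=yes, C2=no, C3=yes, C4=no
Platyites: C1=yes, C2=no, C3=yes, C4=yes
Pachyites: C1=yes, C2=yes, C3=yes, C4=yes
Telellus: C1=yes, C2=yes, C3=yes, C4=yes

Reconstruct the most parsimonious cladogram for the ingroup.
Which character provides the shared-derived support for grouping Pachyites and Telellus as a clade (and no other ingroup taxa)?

C2

The outgroup has state 'no' for every character, so 'yes' is the derived state throughout.
C1 (derived state 'yes') is shared by all ingroup taxa — unites the whole ingroup.
C2 (derived state 'yes') is shared by Pachyites and Telellus — a synapomorphy uniting that clade.
Only Pachyites, Platyites, Telellus, and Thereus show the derived state 'yes' for C3, supporting them as a clade.
C4 (derived state 'yes') is shared by Pachyites, Platyites, and Telellus — a synapomorphy uniting that clade.
Most parsimonious ingroup topology: (Dromaria,(Thereus,(Platyites,(Pachyites,Telellus)))).
The clade {Pachyites, Telellus} is supported by C2: its derived state 'yes' occurs in exactly those taxa and in no other taxon (including the outgroup).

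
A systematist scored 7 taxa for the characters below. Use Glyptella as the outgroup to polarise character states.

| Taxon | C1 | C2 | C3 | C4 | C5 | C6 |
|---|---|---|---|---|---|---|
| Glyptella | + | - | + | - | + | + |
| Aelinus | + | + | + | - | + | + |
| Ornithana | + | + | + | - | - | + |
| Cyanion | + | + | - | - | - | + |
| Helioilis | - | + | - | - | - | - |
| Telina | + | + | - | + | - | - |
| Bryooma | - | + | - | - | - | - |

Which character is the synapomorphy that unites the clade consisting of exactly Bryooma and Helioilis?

Character polarity is set by the outgroup: the derived state is whichever differs from the outgroup's state, so for C1, C3, C5, C6 the derived state is '-', and for the remaining characters it is '+'.
C1 (derived state '-') is shared by Bryooma and Helioilis — a synapomorphy uniting that clade.
C2 (derived state '+') is shared by all ingroup taxa — unites the whole ingroup.
C3: derived state '-' in Bryooma, Cyanion, Helioilis, and Telina only — synapomorphy for {Bryooma, Cyanion, Helioilis, Telina}.
C4 (derived state '+') is unique to Telina (autapomorphy; uninformative for grouping).
C5 (derived state '-') is shared by Bryooma, Cyanion, Helioilis, Ornithana, and Telina — a synapomorphy uniting that clade.
C6: derived state '-' in Bryooma, Helioilis, and Telina only — synapomorphy for {Bryooma, Helioilis, Telina}.
Most parsimonious ingroup topology: (Aelinus,(Ornithana,(Cyanion,((Helioilis,Bryooma),Telina)))).
The clade {Bryooma, Helioilis} is supported by C1: its derived state '-' occurs in exactly those taxa and in no other taxon (including the outgroup).

C1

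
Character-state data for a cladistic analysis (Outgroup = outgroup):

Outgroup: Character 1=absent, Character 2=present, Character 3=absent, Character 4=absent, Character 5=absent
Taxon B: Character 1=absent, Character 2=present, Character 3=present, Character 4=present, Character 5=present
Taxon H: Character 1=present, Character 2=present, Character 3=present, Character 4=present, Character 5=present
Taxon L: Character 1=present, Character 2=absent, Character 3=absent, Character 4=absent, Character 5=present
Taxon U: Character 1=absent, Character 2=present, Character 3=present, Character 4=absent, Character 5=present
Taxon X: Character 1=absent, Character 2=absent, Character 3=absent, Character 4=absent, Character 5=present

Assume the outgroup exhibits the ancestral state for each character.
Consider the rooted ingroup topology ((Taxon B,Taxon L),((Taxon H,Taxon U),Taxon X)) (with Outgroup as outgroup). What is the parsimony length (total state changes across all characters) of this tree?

Map each character onto ((Taxon B,Taxon L),((Taxon H,Taxon U),Taxon X)) (rooted by Outgroup) and count the minimum state changes it requires (Fitch parsimony):
Character 1: 2; Character 2: 2; Character 3: 2; Character 4: 2; Character 5: 1.
Total tree length = 9.

9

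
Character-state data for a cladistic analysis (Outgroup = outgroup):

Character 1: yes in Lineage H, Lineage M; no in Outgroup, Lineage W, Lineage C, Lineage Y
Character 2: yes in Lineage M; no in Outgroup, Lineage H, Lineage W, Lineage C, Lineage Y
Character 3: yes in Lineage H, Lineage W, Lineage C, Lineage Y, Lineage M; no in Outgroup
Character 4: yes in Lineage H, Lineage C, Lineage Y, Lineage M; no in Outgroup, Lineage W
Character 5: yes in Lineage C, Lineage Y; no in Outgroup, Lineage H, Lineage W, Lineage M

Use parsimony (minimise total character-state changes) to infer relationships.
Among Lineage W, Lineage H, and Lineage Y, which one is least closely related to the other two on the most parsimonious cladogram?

The outgroup has state 'no' for every character, so 'yes' is the derived state throughout.
Character 1 (derived state 'yes') is shared by Lineage H and Lineage M — a synapomorphy uniting that clade.
Character 2 (derived state 'yes') is unique to Lineage M (autapomorphy; uninformative for grouping).
All ingroup taxa share the derived state 'yes' for Character 3; it defines the ingroup but does not resolve relationships within it.
Only Lineage C, Lineage H, Lineage M, and Lineage Y show the derived state 'yes' for Character 4, supporting them as a clade.
Character 5 (derived state 'yes') is shared by Lineage C and Lineage Y — a synapomorphy uniting that clade.
Most parsimonious ingroup topology: (((Lineage H,Lineage M),(Lineage C,Lineage Y)),Lineage W).
Lineage Y and Lineage H share a more recent common ancestor with each other than either does with Lineage W, so Lineage W is the least closely related of the three.

Lineage W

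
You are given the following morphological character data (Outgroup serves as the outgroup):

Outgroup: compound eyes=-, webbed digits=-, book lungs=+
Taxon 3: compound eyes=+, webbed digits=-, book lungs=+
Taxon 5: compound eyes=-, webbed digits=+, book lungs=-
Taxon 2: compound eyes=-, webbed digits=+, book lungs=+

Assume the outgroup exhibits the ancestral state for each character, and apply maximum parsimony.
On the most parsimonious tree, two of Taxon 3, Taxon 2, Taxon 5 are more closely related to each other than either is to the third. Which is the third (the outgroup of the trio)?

Character polarity is set by the outgroup: the derived state is whichever differs from the outgroup's state, so for book lungs the derived state is '-', and for the remaining characters it is '+'.
compound eyes: derived state '+' in Taxon 3 only — an autapomorphy, so it tells us nothing about relationships among taxa.
webbed digits (derived state '+') is shared by Taxon 2 and Taxon 5 — a synapomorphy uniting that clade.
book lungs: derived state '-' in Taxon 5 only — an autapomorphy, so it tells us nothing about relationships among taxa.
Most parsimonious ingroup topology: (Taxon 3,(Taxon 5,Taxon 2)).
Taxon 2 and Taxon 5 share a more recent common ancestor with each other than either does with Taxon 3, so Taxon 3 is the least closely related of the three.

Taxon 3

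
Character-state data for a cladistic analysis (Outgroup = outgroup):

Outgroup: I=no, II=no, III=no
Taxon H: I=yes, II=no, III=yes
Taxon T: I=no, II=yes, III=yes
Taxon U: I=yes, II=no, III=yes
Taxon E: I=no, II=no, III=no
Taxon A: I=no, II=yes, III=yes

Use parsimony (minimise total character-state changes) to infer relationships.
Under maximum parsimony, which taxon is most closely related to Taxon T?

The outgroup has state 'no' for every character, so 'yes' is the derived state throughout.
I: derived state 'yes' in Taxon H and Taxon U only — synapomorphy for {Taxon H, Taxon U}.
II: derived state 'yes' in Taxon A and Taxon T only — synapomorphy for {Taxon A, Taxon T}.
Only Taxon A, Taxon H, Taxon T, and Taxon U show the derived state 'yes' for III, supporting them as a clade.
Most parsimonious ingroup topology: (((Taxon H,Taxon U),(Taxon T,Taxon A)),Taxon E).
Taxon T and Taxon A form a cherry on this tree, so they are sister taxa.

Taxon A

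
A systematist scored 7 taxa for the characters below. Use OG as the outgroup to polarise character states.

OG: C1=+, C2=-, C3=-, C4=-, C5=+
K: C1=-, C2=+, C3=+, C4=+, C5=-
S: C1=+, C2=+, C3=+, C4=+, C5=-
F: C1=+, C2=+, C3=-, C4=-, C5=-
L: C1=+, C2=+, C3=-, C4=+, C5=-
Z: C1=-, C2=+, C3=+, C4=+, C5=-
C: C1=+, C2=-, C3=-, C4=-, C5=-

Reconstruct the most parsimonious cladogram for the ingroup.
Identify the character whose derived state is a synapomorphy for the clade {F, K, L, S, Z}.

C2

Character polarity is set by the outgroup: the derived state is whichever differs from the outgroup's state, so for C1, C5 the derived state is '-', and for the remaining characters it is '+'.
Only K and Z show the derived state '-' for C1, supporting them as a clade.
C2 (derived state '+') is shared by F, K, L, S, and Z — a synapomorphy uniting that clade.
Only K, S, and Z show the derived state '+' for C3, supporting them as a clade.
C4 (derived state '+') is shared by K, L, S, and Z — a synapomorphy uniting that clade.
C5 (derived state '-') is shared by all ingroup taxa — unites the whole ingroup.
Most parsimonious ingroup topology: (((((K,Z),S),L),F),C).
The clade {F, K, L, S, Z} is supported by C2: its derived state '+' occurs in exactly those taxa and in no other taxon (including the outgroup).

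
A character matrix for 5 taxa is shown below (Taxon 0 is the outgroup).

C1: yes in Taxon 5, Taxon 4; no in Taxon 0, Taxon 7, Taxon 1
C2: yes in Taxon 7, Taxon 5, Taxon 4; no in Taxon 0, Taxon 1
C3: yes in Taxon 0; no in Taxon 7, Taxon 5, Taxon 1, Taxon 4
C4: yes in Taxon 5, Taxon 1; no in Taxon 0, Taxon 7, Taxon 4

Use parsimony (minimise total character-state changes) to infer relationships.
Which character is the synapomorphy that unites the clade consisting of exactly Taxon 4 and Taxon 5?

C1

Character polarity is set by the outgroup: the derived state is whichever differs from the outgroup's state, so for C3 the derived state is 'no', and for the remaining characters it is 'yes'.
Only Taxon 4 and Taxon 5 show the derived state 'yes' for C1, supporting them as a clade.
C2 (derived state 'yes') is shared by Taxon 4, Taxon 5, and Taxon 7 — a synapomorphy uniting that clade.
C3 (derived state 'no') is shared by all ingroup taxa — unites the whole ingroup.
C4 groups Taxon 1 and Taxon 5, which is incompatible with the clades supported by the remaining characters; treating it as convergent (homoplasy) costs fewer steps than any alternative tree.
Most parsimonious ingroup topology: ((Taxon 7,(Taxon 5,Taxon 4)),Taxon 1).
The clade {Taxon 4, Taxon 5} is supported by C1: its derived state 'yes' occurs in exactly those taxa and in no other taxon (including the outgroup).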